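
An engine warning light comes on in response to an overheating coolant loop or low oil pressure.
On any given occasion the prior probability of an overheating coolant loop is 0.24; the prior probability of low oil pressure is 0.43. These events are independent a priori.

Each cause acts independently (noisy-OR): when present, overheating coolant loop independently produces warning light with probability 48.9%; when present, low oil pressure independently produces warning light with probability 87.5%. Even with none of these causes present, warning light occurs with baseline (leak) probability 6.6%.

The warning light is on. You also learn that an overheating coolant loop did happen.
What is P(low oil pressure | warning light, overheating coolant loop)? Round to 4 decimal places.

Under noisy-OR, P(warning light | causes) = 1 − (1−0.066)·∏(1−qᵢ) over the active causes.
P(warning light | overheating coolant loop) = 0.522726×0.57 + 0.940341×0.43 = 0.297954 + 0.404347 = 0.702301
Of this, 0.404347 comes from 0.940341×0.43 (the low oil pressure=true cases).
P(low oil pressure | warning light, overheating coolant loop) = 0.404347 / 0.702301 ≈ 0.5757

P(low oil pressure | warning light, overheating coolant loop) ≈ 0.5757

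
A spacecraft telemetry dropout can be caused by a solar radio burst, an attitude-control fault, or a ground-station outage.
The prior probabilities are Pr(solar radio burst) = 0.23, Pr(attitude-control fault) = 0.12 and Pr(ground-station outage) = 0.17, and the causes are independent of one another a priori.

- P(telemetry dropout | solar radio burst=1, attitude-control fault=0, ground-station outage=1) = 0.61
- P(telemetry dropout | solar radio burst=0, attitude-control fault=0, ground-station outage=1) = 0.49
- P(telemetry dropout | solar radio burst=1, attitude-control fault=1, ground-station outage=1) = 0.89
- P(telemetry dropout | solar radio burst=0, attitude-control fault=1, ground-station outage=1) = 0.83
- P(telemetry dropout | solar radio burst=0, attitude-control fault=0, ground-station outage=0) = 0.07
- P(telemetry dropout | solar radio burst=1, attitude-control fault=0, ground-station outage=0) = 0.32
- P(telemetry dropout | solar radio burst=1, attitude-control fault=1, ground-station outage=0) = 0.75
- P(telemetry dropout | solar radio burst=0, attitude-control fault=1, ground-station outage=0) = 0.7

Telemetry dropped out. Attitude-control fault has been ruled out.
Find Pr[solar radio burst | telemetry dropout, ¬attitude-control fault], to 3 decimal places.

P(telemetry dropout | ¬attitude-control fault) = 0.07·0.77·0.83 + 0.49·0.77·0.17 + 0.32·0.23·0.83 + 0.61·0.23·0.17 = 0.044737 + 0.064141 + 0.061088 + 0.023851 = 0.193817
Of this, 0.084939 comes from 0.061088 + 0.023851 (the solar radio burst=true cases).
Hence the posterior is 0.084939/0.193817 ≈ 0.438.

Pr[solar radio burst | telemetry dropout, ¬attitude-control fault] ≈ 0.438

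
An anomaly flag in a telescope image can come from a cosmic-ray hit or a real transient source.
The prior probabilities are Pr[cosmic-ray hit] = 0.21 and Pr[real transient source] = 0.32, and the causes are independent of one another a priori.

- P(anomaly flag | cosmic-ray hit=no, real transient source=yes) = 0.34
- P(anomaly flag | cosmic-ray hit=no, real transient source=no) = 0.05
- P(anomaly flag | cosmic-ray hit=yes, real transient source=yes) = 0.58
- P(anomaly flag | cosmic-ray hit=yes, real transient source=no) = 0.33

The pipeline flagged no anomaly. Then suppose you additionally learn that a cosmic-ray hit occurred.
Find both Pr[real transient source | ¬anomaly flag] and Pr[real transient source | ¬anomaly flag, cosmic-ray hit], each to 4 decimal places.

P(¬anomaly flag) = 0.95·0.79·0.68 + 0.66·0.79·0.32 + 0.67·0.21·0.68 + 0.42·0.21·0.32 = 0.510340 + 0.166848 + 0.095676 + 0.028224 = 0.801088
Restricting to configurations with real transient source present: 0.166848 + 0.028224 = 0.195072.
P(real transient source | ¬anomaly flag) = 0.195072 / 0.801088 ≈ 0.2435

With the extra evidence:
P(¬anomaly flag | cosmic-ray hit) = 0.67×0.68 + 0.42×0.32 = 0.455600 + 0.134400 = 0.590000
Of this, 0.134400 comes from 0.42×0.32 (the real transient source=true cases).
Hence the posterior is 0.134400/0.590000 ≈ 0.2278.

Pr[real transient source | ¬anomaly flag] ≈ 0.2435; Pr[real transient source | ¬anomaly flag, cosmic-ray hit] ≈ 0.2278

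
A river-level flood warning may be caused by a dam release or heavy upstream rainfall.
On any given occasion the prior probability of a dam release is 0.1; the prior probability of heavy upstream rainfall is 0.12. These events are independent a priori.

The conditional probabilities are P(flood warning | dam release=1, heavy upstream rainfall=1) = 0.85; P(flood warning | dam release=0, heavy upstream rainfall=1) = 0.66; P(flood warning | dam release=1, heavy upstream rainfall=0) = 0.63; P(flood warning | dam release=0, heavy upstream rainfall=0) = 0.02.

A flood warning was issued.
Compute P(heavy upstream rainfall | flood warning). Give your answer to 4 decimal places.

By total probability over the 4 (dam release, heavy upstream rainfall) configurations:
  P(flood warning) = 0.02*0.9*0.88 + 0.66*0.9*0.12 + 0.63*0.1*0.88 + 0.85*0.1*0.12
        = 0.015840 + 0.071280 + 0.055440 + 0.010200 = 0.152760
Configurations with heavy upstream rainfall contribute 0.081480, so
  P(heavy upstream rainfall | flood warning) = 0.081480 / 0.152760 ≈ 0.5334

P(heavy upstream rainfall | flood warning) ≈ 0.5334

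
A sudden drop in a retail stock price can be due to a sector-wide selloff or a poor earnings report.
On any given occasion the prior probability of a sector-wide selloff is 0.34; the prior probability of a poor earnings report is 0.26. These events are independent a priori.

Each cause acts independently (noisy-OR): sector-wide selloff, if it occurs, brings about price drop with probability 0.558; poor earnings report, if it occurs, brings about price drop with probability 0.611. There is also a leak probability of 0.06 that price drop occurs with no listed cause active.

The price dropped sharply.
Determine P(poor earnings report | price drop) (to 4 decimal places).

Under noisy-OR, P(price drop | causes) = 1 − (1−0.06)·∏(1−qᵢ) over the active causes.
P(price drop) = 0.06×0.66×0.74 + 0.63434×0.66×0.26 + 0.58452×0.34×0.74 + 0.838378×0.34×0.26 = 0.029304 + 0.108853 + 0.147065 + 0.074113 = 0.359335
Restricting to configurations with poor earnings report present: 0.108853 + 0.074113 = 0.182966.
So P(poor earnings report | price drop) = 0.182966/0.359335 ≈ 0.5092.

P(poor earnings report | price drop) ≈ 0.5092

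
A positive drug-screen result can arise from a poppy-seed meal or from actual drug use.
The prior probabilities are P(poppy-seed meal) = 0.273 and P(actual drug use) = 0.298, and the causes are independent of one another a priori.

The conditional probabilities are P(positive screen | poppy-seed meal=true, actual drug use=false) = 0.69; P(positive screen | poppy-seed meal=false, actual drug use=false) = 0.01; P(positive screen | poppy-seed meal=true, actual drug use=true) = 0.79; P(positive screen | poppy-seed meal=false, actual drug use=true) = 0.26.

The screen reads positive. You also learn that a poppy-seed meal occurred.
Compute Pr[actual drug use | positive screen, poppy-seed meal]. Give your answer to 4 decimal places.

Pr[actual drug use | positive screen, poppy-seed meal] ≈ 0.3271

P(positive screen | poppy-seed meal) = 0.69·0.702 + 0.79·0.298 = 0.484380 + 0.235420 = 0.719800
Of this, 0.235420 comes from 0.79·0.298 (the actual drug use=true cases).
P(actual drug use | positive screen, poppy-seed meal) = 0.235420 / 0.719800 ≈ 0.3271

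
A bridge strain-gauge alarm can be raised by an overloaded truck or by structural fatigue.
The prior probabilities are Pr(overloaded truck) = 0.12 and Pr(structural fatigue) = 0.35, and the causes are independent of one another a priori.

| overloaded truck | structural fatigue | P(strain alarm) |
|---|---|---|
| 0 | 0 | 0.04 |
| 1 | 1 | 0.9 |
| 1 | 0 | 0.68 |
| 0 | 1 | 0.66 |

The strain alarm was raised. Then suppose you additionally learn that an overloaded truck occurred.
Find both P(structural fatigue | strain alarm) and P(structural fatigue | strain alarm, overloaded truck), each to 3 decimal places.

P(strain alarm) = 0.04*0.88*0.65 + 0.66*0.88*0.35 + 0.68*0.12*0.65 + 0.9*0.12*0.35 = 0.022880 + 0.203280 + 0.053040 + 0.037800 = 0.317000
The structural fatigue-present share is 0.203280 + 0.037800 = 0.241080.
Hence the posterior is 0.241080/0.317000 ≈ 0.761.

Now also conditioning on overloaded truck=true:
By total probability over both values of structural fatigue:
  P(strain alarm | overloaded truck) = 0.68*0.65 + 0.9*0.35
        = 0.442000 + 0.315000 = 0.757000
Configurations with structural fatigue contribute 0.315000, so
  P(structural fatigue | strain alarm, overloaded truck) = 0.315000 / 0.757000 ≈ 0.416
The drop from 0.761 to 0.416 is the explaining-away (discounting) effect.

P(structural fatigue | strain alarm) ≈ 0.761; P(structural fatigue | strain alarm, overloaded truck) ≈ 0.416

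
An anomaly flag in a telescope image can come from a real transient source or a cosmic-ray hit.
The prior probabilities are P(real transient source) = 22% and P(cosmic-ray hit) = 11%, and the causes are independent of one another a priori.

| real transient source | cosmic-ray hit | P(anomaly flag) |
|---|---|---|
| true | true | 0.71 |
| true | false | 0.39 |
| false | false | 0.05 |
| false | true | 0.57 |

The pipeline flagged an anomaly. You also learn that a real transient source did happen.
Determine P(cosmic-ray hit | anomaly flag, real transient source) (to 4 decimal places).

P(cosmic-ray hit | anomaly flag, real transient source) ≈ 0.1837

Sum P(anomaly flag|·) weighted by the priors over both values of cosmic-ray hit:
  P(anomaly flag | real transient source) = 0.39×0.89 + 0.71×0.11
        = 0.347100 + 0.078100 = 0.425200
Keeping only the cosmic-ray hit-present terms gives 0.078100, so
  P(cosmic-ray hit | anomaly flag, real transient source) = 0.078100 / 0.425200 ≈ 0.1837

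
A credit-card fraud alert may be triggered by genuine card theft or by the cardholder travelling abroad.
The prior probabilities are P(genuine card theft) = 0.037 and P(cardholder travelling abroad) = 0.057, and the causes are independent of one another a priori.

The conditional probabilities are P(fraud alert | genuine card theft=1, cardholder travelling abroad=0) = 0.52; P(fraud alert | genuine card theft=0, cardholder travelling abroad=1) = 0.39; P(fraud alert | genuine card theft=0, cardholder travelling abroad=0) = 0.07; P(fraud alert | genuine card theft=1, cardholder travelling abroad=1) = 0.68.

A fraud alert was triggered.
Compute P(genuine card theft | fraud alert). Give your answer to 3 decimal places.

Sum P(fraud alert|·) weighted by the priors over the 4 (genuine card theft, cardholder travelling abroad) configurations:
  P(fraud alert) = 0.07×0.963×0.943 + 0.39×0.963×0.057 + 0.52×0.037×0.943 + 0.68×0.037×0.057
        = 0.063568 + 0.021407 + 0.018143 + 0.001434 = 0.104552
The terms with genuine card theft present sum to 0.019577, so
  P(genuine card theft | fraud alert) = 0.019577 / 0.104552 ≈ 0.187

P(genuine card theft | fraud alert) ≈ 0.187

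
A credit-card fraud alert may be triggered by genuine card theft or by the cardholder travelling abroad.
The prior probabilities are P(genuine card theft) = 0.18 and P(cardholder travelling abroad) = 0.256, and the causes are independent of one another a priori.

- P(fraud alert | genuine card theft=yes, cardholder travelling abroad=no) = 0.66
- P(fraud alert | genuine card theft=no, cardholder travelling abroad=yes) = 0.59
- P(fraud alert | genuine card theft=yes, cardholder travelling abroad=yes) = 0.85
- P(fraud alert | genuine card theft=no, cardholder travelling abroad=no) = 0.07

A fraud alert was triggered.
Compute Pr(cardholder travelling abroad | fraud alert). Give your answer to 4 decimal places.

Pr(cardholder travelling abroad | fraud alert) ≈ 0.5543

By total probability over the 4 (genuine card theft, cardholder travelling abroad) configurations:
  P(fraud alert) = 0.07×0.82×0.744 + 0.59×0.82×0.256 + 0.66×0.18×0.744 + 0.85×0.18×0.256
        = 0.042706 + 0.123853 + 0.088387 + 0.039168 = 0.294114
Keeping only the cardholder travelling abroad-present terms gives 0.163021, so
  P(cardholder travelling abroad | fraud alert) = 0.163021 / 0.294114 ≈ 0.5543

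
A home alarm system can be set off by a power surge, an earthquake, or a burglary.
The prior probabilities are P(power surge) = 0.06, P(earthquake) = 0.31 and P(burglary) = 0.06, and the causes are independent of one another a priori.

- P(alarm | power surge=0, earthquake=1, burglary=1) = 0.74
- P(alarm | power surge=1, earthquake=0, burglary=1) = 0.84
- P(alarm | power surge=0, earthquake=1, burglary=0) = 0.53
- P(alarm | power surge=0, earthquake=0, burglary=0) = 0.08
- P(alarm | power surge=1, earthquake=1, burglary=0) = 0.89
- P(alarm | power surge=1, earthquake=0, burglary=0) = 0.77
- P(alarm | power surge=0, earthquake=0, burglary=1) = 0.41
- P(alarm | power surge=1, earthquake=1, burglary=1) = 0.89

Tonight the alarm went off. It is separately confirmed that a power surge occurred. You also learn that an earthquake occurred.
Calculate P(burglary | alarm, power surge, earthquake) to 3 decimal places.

For the numerator, keep only burglary=true terms: 0.89·0.06 = 0.053400
Normalizer over all consistent configurations: 0.89·0.94 + 0.89·0.06 = 0.890000
P(burglary | alarm, power surge, earthquake) = 0.053400/0.890000 ≈ 0.060

P(burglary | alarm, power surge, earthquake) ≈ 0.060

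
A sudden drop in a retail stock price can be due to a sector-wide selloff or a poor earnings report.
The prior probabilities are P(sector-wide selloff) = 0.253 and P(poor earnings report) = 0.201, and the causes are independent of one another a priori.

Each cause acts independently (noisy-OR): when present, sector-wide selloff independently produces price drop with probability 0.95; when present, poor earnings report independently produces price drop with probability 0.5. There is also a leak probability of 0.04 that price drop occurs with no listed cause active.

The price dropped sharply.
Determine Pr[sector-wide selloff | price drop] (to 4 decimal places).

Under noisy-OR, P(price drop | causes) = 1 − (1−0.04)·∏(1−qᵢ) over the active causes.
Numerator (weight on configurations with sector-wide selloff): 0.192444 + 0.049633 = 0.242077
Denominator P(price drop): 0.04×0.747×0.799 + 0.52×0.747×0.201 + 0.952×0.253×0.799 + 0.976×0.253×0.201 = 0.344027
P(sector-wide selloff | price drop) = 0.242077/0.344027 ≈ 0.7037

Pr[sector-wide selloff | price drop] ≈ 0.7037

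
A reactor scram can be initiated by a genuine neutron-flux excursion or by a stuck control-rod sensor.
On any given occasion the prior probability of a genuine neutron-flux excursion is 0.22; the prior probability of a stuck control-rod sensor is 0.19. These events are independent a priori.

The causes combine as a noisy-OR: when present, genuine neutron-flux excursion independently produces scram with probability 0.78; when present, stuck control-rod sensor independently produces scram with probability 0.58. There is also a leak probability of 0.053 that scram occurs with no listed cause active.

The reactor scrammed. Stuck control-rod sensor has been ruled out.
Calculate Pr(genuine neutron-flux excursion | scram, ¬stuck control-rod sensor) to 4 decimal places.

Under noisy-OR, P(scram | causes) = 1 − (1−0.053)·∏(1−qᵢ) over the active causes.
By total probability over both values of genuine neutron-flux excursion:
  P(scram | ¬stuck control-rod sensor) = 0.053×0.78 + 0.79166×0.22
        = 0.041340 + 0.174165 = 0.215505
Keeping only the genuine neutron-flux excursion-present terms gives 0.174165, so
  P(genuine neutron-flux excursion | scram, ¬stuck control-rod sensor) = 0.174165 / 0.215505 ≈ 0.8082

Pr(genuine neutron-flux excursion | scram, ¬stuck control-rod sensor) ≈ 0.8082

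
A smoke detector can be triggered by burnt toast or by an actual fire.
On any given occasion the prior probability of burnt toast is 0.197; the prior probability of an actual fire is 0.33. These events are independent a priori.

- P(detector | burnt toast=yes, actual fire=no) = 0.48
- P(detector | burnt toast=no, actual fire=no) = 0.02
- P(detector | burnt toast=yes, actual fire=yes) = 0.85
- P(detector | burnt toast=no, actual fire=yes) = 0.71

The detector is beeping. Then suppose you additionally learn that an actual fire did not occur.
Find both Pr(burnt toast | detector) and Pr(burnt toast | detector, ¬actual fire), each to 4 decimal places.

Weight on burnt toast=true, given the evidence: 0.063355 + 0.055259 = 0.118614
Denominator P(detector): 0.02·0.803·0.67 + 0.71·0.803·0.33 + 0.48·0.197·0.67 + 0.85·0.197·0.33 = 0.317517
Posterior = 0.118614 / 0.317517 ≈ 0.3736

Now also conditioning on actual fire≠true:
P(detector | ¬actual fire) = 0.02·0.803 + 0.48·0.197 = 0.016060 + 0.094560 = 0.110620
The burnt toast-present share is 0.48·0.197 = 0.094560.
Hence the posterior is 0.094560/0.110620 ≈ 0.8548.
Ruling out actual fire raises the posterior on burnt toast — the flip side of explaining away.

Pr(burnt toast | detector) ≈ 0.3736; Pr(burnt toast | detector, ¬actual fire) ≈ 0.8548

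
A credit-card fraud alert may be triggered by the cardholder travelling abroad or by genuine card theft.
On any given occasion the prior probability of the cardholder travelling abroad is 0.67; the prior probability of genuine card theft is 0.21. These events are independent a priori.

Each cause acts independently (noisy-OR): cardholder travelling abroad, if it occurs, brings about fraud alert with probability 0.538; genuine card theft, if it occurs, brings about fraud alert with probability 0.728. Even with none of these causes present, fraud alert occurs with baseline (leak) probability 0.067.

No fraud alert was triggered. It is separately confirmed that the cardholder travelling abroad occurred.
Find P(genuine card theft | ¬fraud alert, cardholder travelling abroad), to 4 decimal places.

Under noisy-OR, P(fraud alert | causes) = 1 − (1−0.067)·∏(1−qᵢ) over the active causes.
Sum P(¬fraud alert|·) weighted by the priors over both values of genuine card theft:
  P(¬fraud alert | cardholder travelling abroad) = 0.431046·0.79 + 0.117245·0.21
        = 0.340526 + 0.024621 = 0.365147
Keeping only the genuine card theft-present terms gives 0.024621, so
  P(genuine card theft | ¬fraud alert, cardholder travelling abroad) = 0.024621 / 0.365147 ≈ 0.0674

P(genuine card theft | ¬fraud alert, cardholder travelling abroad) ≈ 0.0674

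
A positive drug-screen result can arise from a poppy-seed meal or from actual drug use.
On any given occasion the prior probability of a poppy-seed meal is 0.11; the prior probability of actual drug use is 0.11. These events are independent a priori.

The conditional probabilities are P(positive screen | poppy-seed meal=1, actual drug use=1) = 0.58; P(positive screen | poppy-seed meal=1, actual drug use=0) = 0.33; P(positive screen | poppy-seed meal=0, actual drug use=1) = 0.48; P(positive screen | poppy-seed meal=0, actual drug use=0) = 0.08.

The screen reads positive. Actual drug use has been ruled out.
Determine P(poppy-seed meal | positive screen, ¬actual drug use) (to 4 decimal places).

By total probability over both values of poppy-seed meal:
  P(positive screen | ¬actual drug use) = 0.08·0.89 + 0.33·0.11
        = 0.071200 + 0.036300 = 0.107500
The terms with poppy-seed meal present sum to 0.036300, so
  P(poppy-seed meal | positive screen, ¬actual drug use) = 0.036300 / 0.107500 ≈ 0.3377

P(poppy-seed meal | positive screen, ¬actual drug use) ≈ 0.3377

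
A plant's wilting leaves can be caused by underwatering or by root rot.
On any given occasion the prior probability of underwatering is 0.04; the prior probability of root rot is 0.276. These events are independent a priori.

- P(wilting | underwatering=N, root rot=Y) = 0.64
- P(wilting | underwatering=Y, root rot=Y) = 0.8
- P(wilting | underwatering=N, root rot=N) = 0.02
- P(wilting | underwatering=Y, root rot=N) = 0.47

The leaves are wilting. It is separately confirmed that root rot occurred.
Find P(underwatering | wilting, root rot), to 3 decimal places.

P(underwatering | wilting, root rot) ≈ 0.050

Enumerate both values of underwatering and weight by the priors:
  P(wilting | root rot) = 0.64*0.96 + 0.8*0.04
        = 0.614400 + 0.032000 = 0.646400
Keeping only the underwatering-present terms gives 0.032000, so
  P(underwatering | wilting, root rot) = 0.032000 / 0.646400 ≈ 0.050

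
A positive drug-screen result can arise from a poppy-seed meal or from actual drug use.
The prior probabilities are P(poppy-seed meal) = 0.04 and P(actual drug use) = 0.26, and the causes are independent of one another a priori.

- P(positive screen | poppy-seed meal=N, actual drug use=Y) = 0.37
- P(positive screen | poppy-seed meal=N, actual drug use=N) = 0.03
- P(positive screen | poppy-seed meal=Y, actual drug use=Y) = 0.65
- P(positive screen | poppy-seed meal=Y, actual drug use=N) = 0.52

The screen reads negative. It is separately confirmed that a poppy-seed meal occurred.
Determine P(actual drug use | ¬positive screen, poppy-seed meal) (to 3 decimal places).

Enumerate both values of actual drug use and weight by the priors:
  P(¬positive screen | poppy-seed meal) = 0.48×0.74 + 0.35×0.26
        = 0.355200 + 0.091000 = 0.446200
Keeping only the actual drug use-present terms gives 0.091000, so
  P(actual drug use | ¬positive screen, poppy-seed meal) = 0.091000 / 0.446200 ≈ 0.204

P(actual drug use | ¬positive screen, poppy-seed meal) ≈ 0.204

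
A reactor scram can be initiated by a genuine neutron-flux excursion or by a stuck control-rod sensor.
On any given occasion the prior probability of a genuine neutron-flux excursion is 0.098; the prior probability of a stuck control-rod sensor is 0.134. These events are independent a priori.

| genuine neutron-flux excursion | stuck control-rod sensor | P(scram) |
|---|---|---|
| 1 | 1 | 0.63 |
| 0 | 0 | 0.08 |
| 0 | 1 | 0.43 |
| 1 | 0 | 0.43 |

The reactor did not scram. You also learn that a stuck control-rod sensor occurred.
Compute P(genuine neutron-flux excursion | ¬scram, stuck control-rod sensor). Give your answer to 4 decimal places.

P(genuine neutron-flux excursion | ¬scram, stuck control-rod sensor) ≈ 0.0659

For the numerator, keep only genuine neutron-flux excursion=true terms: 0.37*0.098 = 0.036260
Denominator P(¬scram | stuck control-rod sensor): 0.57*0.902 + 0.37*0.098 = 0.550400
P(genuine neutron-flux excursion | ¬scram, stuck control-rod sensor) = 0.036260/0.550400 ≈ 0.0659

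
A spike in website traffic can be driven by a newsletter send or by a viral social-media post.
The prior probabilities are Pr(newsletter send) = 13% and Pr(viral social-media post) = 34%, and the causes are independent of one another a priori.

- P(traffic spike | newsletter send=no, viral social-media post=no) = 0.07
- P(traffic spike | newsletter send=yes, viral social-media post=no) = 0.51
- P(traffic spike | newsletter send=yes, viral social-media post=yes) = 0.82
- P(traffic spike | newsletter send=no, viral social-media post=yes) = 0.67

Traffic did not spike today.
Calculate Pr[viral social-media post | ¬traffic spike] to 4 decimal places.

Numerator (weight on configurations with viral social-media post): 0.097614 + 0.007956 = 0.105570
Normalizer over all consistent configurations: 0.93*0.87*0.66 + 0.33*0.87*0.34 + 0.49*0.13*0.66 + 0.18*0.13*0.34 = 0.681618
Posterior = 0.105570 / 0.681618 ≈ 0.1549

Pr[viral social-media post | ¬traffic spike] ≈ 0.1549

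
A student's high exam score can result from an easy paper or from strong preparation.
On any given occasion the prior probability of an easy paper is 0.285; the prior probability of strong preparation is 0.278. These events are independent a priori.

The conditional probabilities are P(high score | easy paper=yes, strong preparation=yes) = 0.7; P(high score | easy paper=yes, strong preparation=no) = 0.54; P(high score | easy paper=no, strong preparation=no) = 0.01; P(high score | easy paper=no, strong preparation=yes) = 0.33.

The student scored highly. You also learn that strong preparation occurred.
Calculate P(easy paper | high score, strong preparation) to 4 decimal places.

P(high score | strong preparation) = 0.33×0.715 + 0.7×0.285 = 0.235950 + 0.199500 = 0.435450
Restricting to configurations with easy paper present: 0.7×0.285 = 0.199500.
So P(easy paper | high score, strong preparation) = 0.199500/0.435450 ≈ 0.4581.

P(easy paper | high score, strong preparation) ≈ 0.4581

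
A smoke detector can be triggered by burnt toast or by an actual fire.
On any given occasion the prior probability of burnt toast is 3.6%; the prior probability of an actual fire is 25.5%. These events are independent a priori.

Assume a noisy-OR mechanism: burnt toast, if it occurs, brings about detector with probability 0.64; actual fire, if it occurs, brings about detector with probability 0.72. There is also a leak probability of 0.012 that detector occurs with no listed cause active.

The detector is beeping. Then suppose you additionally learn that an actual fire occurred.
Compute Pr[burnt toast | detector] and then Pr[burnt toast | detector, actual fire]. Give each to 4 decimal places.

Under noisy-OR, P(detector | causes) = 1 − (1−0.012)·∏(1−qᵢ) over the active causes.
By total probability over the 4 (burnt toast, actual fire) configurations:
  P(detector) = 0.012·0.964·0.745 + 0.72336·0.964·0.255 + 0.64432·0.036·0.745 + 0.90041·0.036·0.255
        = 0.008618 + 0.177816 + 0.017281 + 0.008266 = 0.211981
Configurations with burnt toast contribute 0.025547, so
  P(burnt toast | detector) = 0.025547 / 0.211981 ≈ 0.1205

With the extra evidence:
P(detector | actual fire) = 0.72336*0.964 + 0.90041*0.036 = 0.697319 + 0.032415 = 0.729734
Of this, 0.032415 comes from 0.90041*0.036 (the burnt toast=true cases).
So P(burnt toast | detector, actual fire) = 0.032415/0.729734 ≈ 0.0444.

Pr[burnt toast | detector] ≈ 0.1205; Pr[burnt toast | detector, actual fire] ≈ 0.0444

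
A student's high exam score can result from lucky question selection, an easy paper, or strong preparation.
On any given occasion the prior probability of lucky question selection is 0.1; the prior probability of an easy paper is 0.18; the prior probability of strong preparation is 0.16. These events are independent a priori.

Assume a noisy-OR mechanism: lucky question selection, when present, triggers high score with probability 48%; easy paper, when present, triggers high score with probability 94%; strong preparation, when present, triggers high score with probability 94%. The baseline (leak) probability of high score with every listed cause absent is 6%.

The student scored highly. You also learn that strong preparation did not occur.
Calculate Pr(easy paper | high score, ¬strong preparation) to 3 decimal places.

Under noisy-OR, P(high score | causes) = 1 − (1−0.06)·∏(1−qᵢ) over the active causes.
P(high score | ¬strong preparation) = 0.06×0.9×0.82 + 0.9436×0.9×0.18 + 0.5112×0.1×0.82 + 0.970672×0.1×0.18 = 0.044280 + 0.152863 + 0.041918 + 0.017472 = 0.256533
Of this, 0.170335 comes from 0.152863 + 0.017472 (the easy paper=true cases).
So P(easy paper | high score, ¬strong preparation) = 0.170335/0.256533 ≈ 0.664.

Pr(easy paper | high score, ¬strong preparation) ≈ 0.664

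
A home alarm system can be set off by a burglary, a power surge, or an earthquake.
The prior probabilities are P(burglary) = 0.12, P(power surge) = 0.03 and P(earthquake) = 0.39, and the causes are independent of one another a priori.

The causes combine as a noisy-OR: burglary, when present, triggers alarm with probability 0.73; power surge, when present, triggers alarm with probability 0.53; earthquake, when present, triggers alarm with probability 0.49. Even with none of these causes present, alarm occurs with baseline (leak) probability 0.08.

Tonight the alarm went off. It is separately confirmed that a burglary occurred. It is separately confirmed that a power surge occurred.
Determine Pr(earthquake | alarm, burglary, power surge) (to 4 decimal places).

Pr(earthquake | alarm, burglary, power surge) ≈ 0.4050

Under noisy-OR, P(alarm | causes) = 1 − (1−0.08)·∏(1−qᵢ) over the active causes.
P(alarm | burglary, power surge) = 0.883252*0.61 + 0.940459*0.39 = 0.538784 + 0.366779 = 0.905563
Restricting to configurations with earthquake present: 0.940459*0.39 = 0.366779.
P(earthquake | alarm, burglary, power surge) = 0.366779 / 0.905563 ≈ 0.4050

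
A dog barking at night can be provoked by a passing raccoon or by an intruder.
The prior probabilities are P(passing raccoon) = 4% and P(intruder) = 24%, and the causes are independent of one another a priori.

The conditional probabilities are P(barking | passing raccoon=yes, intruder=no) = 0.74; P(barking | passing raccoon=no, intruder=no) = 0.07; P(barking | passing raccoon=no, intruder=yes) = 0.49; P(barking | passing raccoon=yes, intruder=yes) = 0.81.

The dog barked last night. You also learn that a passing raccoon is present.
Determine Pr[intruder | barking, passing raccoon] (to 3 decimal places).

Pr[intruder | barking, passing raccoon] ≈ 0.257

Sum P(barking|·) weighted by the priors over both values of intruder:
  P(barking | passing raccoon) = 0.74*0.76 + 0.81*0.24
        = 0.562400 + 0.194400 = 0.756800
Configurations with intruder contribute 0.194400, so
  P(intruder | barking, passing raccoon) = 0.194400 / 0.756800 ≈ 0.257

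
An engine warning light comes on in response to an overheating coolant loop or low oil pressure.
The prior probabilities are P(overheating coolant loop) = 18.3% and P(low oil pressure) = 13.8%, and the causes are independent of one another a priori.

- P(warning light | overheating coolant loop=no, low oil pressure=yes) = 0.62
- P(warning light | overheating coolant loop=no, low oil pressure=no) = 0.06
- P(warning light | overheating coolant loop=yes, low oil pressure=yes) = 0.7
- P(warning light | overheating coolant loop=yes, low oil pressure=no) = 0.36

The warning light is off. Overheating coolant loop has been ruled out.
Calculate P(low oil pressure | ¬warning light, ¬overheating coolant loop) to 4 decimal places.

P(¬warning light | ¬overheating coolant loop) = 0.94*0.862 + 0.38*0.138 = 0.810280 + 0.052440 = 0.862720
Of this, 0.052440 comes from 0.38*0.138 (the low oil pressure=true cases).
So P(low oil pressure | ¬warning light, ¬overheating coolant loop) = 0.052440/0.862720 ≈ 0.0608.

P(low oil pressure | ¬warning light, ¬overheating coolant loop) ≈ 0.0608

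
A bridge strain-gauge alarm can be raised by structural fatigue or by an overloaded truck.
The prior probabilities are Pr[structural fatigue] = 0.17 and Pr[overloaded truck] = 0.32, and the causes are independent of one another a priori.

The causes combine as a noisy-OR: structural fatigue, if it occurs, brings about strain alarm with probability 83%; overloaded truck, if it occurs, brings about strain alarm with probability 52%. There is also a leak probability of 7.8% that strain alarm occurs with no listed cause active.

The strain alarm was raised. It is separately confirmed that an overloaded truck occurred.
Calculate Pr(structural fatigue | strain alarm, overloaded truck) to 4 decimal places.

Under noisy-OR, P(strain alarm | causes) = 1 − (1−0.078)·∏(1−qᵢ) over the active causes.
P(strain alarm | overloaded truck) = 0.55744×0.83 + 0.924765×0.17 = 0.462675 + 0.157210 = 0.619885
Of this, 0.157210 comes from 0.924765×0.17 (the structural fatigue=true cases).
Hence the posterior is 0.157210/0.619885 ≈ 0.2536.

Pr(structural fatigue | strain alarm, overloaded truck) ≈ 0.2536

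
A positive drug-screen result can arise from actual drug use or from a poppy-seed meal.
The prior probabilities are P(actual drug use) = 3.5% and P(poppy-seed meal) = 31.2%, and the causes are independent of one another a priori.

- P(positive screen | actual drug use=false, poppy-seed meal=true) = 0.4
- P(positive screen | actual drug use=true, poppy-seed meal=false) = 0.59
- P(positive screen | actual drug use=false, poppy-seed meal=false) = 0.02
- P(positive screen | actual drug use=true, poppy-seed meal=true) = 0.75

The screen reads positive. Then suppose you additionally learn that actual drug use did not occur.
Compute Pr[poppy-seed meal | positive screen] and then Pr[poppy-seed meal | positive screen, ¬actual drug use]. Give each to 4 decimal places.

Pr[poppy-seed meal | positive screen] ≈ 0.8239; Pr[poppy-seed meal | positive screen, ¬actual drug use] ≈ 0.9007

Enumerate the 4 (actual drug use, poppy-seed meal) configurations and weight by the priors:
  P(positive screen) = 0.02*0.965*0.688 + 0.4*0.965*0.312 + 0.59*0.035*0.688 + 0.75*0.035*0.312
        = 0.013278 + 0.120432 + 0.014207 + 0.008190 = 0.156107
Configurations with poppy-seed meal contribute 0.128622, so
  P(poppy-seed meal | positive screen) = 0.128622 / 0.156107 ≈ 0.8239

Now also conditioning on actual drug use≠true:
P(positive screen | ¬actual drug use) = 0.02·0.688 + 0.4·0.312 = 0.013760 + 0.124800 = 0.138560
Restricting to configurations with poppy-seed meal present: 0.4·0.312 = 0.124800.
So P(poppy-seed meal | positive screen, ¬actual drug use) = 0.124800/0.138560 ≈ 0.9007.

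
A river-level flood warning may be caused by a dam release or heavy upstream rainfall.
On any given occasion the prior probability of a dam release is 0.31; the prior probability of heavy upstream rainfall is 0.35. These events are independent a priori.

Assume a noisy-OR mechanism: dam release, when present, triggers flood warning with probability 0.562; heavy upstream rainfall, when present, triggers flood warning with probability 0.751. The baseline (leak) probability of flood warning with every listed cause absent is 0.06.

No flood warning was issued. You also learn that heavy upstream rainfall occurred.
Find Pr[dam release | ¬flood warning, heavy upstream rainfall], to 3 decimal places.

Under noisy-OR, P(flood warning | causes) = 1 − (1−0.06)·∏(1−qᵢ) over the active causes.
Weight on dam release=true, given the evidence: 0.102518·0.31 = 0.031781
Normalizer over all consistent configurations: 0.23406·0.69 + 0.102518·0.31 = 0.193282
Posterior = 0.031781 / 0.193282 ≈ 0.164

Pr[dam release | ¬flood warning, heavy upstream rainfall] ≈ 0.164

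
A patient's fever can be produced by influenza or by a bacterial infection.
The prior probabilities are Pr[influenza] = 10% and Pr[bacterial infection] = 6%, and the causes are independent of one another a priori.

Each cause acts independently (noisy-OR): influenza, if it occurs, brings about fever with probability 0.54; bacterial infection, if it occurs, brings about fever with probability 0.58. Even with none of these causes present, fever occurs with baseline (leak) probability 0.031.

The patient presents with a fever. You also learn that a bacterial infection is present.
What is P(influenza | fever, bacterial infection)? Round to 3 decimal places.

Under noisy-OR, P(fever | causes) = 1 − (1−0.031)·∏(1−qᵢ) over the active causes.
Weight on influenza=true, given the evidence: 0.812789×0.1 = 0.081279
Denominator P(fever | bacterial infection): 0.59302×0.9 + 0.812789×0.1 = 0.614997
Posterior = 0.081279 / 0.614997 ≈ 0.132

P(influenza | fever, bacterial infection) ≈ 0.132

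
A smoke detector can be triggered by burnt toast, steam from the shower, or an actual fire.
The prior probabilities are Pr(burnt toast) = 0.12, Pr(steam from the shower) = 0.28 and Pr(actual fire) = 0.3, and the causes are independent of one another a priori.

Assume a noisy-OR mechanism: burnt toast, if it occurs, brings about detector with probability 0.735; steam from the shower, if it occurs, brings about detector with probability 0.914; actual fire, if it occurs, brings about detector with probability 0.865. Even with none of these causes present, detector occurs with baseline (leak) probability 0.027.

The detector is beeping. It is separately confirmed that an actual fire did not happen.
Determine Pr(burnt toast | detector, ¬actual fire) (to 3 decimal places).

Pr(burnt toast | detector, ¬actual fire) ≈ 0.285

Under noisy-OR, P(detector | causes) = 1 − (1−0.027)·∏(1−qᵢ) over the active causes.
P(detector | ¬actual fire) = 0.027×0.88×0.72 + 0.916322×0.88×0.28 + 0.742155×0.12×0.72 + 0.977825×0.12×0.28 = 0.017107 + 0.225782 + 0.064122 + 0.032855 = 0.339866
The burnt toast-present share is 0.064122 + 0.032855 = 0.096977.
Hence the posterior is 0.096977/0.339866 ≈ 0.285.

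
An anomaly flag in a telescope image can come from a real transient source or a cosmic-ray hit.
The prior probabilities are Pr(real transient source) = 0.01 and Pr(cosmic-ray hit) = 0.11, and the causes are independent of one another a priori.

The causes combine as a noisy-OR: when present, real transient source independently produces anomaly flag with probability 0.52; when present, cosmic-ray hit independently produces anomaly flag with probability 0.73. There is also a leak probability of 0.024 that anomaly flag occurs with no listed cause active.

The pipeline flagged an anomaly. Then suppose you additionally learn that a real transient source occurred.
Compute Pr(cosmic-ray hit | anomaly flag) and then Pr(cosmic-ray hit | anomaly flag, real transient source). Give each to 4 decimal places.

Under noisy-OR, P(anomaly flag | causes) = 1 − (1−0.024)·∏(1−qᵢ) over the active causes.
P(anomaly flag) = 0.024×0.99×0.89 + 0.73648×0.99×0.11 + 0.53152×0.01×0.89 + 0.87351×0.01×0.11 = 0.021146 + 0.080203 + 0.004731 + 0.000961 = 0.107041
Of this, 0.081164 comes from 0.080203 + 0.000961 (the cosmic-ray hit=true cases).
P(cosmic-ray hit | anomaly flag) = 0.081164 / 0.107041 ≈ 0.7583

Now also conditioning on real transient source=true:
For the numerator, keep only cosmic-ray hit=true terms: 0.87351·0.11 = 0.096086
Normalizer over all consistent configurations: 0.53152·0.89 + 0.87351·0.11 = 0.569139
P(cosmic-ray hit | anomaly flag, real transient source) = 0.096086/0.569139 ≈ 0.1688
— real transient source explains away the evidence for cosmic-ray hit.

Pr(cosmic-ray hit | anomaly flag) ≈ 0.7583; Pr(cosmic-ray hit | anomaly flag, real transient source) ≈ 0.1688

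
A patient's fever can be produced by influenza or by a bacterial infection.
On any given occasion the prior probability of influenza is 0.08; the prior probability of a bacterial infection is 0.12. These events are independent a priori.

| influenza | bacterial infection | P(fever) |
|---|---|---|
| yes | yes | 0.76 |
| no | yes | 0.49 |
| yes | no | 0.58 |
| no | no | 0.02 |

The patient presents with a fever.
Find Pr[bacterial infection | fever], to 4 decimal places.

Sum P(fever|·) weighted by the priors over the 4 (influenza, bacterial infection) configurations:
  P(fever) = 0.02·0.92·0.88 + 0.49·0.92·0.12 + 0.58·0.08·0.88 + 0.76·0.08·0.12
        = 0.016192 + 0.054096 + 0.040832 + 0.007296 = 0.118416
Configurations with bacterial infection contribute 0.061392, so
  P(bacterial infection | fever) = 0.061392 / 0.118416 ≈ 0.5184

Pr[bacterial infection | fever] ≈ 0.5184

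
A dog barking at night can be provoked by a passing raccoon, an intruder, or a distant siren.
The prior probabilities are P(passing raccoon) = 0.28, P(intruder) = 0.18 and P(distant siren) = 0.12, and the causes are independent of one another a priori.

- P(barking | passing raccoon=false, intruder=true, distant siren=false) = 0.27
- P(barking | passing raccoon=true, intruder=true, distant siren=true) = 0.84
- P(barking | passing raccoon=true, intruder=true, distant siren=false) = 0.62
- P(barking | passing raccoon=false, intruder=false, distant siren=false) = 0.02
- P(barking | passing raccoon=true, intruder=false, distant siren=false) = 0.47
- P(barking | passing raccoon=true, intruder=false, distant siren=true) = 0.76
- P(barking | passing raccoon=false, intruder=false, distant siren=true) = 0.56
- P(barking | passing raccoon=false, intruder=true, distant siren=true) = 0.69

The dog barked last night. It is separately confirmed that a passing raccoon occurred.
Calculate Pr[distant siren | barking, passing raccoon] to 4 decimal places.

For the numerator, keep only distant siren=true terms: 0.074784 + 0.018144 = 0.092928
The normalizing constant is 0.47·0.82·0.88 + 0.76·0.82·0.12 + 0.62·0.18·0.88 + 0.84·0.18·0.12 = 0.530288
P(distant siren | barking, passing raccoon) = 0.092928/0.530288 ≈ 0.1752

Pr[distant siren | barking, passing raccoon] ≈ 0.1752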